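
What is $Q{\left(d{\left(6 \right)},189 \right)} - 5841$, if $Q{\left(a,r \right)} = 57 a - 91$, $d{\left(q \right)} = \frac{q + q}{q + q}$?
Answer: $-5875$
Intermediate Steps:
$d{\left(q \right)} = 1$ ($d{\left(q \right)} = \frac{2 q}{2 q} = 2 q \frac{1}{2 q} = 1$)
$Q{\left(a,r \right)} = -91 + 57 a$
$Q{\left(d{\left(6 \right)},189 \right)} - 5841 = \left(-91 + 57 \cdot 1\right) - 5841 = \left(-91 + 57\right) - 5841 = -34 - 5841 = -5875$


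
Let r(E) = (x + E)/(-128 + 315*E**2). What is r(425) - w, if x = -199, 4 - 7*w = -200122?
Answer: -11386518388540/398277229 ≈ -28589.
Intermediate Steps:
w = 200126/7 (w = 4/7 - 1/7*(-200122) = 4/7 + 200122/7 = 200126/7 ≈ 28589.)
r(E) = (-199 + E)/(-128 + 315*E**2)
r(425) - w = (-199 + 425)/(-128 + 315*425**2) - 1*200126/7 = 226/(-128 + 315*180625) - 200126/7 = 226/(-128 + 56896875) - 200126/7 = 226/56896747 - 200126/7 = -11386518388540/398277229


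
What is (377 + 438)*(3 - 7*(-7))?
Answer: 42380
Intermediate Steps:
(377 + 438)*(3 - 7*(-7)) = 815*(3 + 49) = 815*52 = 42380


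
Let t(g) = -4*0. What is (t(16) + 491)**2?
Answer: 241081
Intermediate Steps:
t(g) = 0
(t(16) + 491)**2 = (0 + 491)**2 = 491**2 = 241081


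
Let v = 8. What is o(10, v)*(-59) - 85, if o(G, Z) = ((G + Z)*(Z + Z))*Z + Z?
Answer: -136493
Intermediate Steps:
o(G, Z) = Z + 2*Z**2*(G + Z) (o(G, Z) = ((G + Z)*(2*Z))*Z + Z = (2*Z*(G + Z))*Z + Z = 2*Z**2*(G + Z) + Z = Z + 2*Z**2*(G + Z))
o(10, v)*(-59) - 85 = (8*(1 + 2*8**2 + 2*10*8))*(-59) - 85 = (8*(1 + 2*64 + 160))*(-59) - 85 = (8*(1 + 128 + 160))*(-59) - 85 = (8*289)*(-59) - 85 = 2312*(-59) - 85 = -136408 - 85 = -136493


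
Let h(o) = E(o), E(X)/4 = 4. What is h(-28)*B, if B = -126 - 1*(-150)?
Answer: 384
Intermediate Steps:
B = 24 (B = -126 + 150 = 24)
E(X) = 16 (E(X) = 4*4 = 16)
h(o) = 16
h(-28)*B = 16*24 = 384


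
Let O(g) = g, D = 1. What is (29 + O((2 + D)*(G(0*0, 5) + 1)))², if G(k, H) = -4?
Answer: 400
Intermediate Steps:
(29 + O((2 + D)*(G(0*0, 5) + 1)))² = (29 + (2 + 1)*(-4 + 1))² = (29 + 3*(-3))² = (29 - 9)² = 20² = 400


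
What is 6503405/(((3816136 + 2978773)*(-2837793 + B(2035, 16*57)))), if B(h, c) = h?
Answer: -6503405/19268717556022 ≈ -3.3751e-7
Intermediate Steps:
6503405/(((3816136 + 2978773)*(-2837793 + B(2035, 16*57)))) = 6503405/(((3816136 + 2978773)*(-2837793 + 2035))) = 6503405/((6794909*(-2835758))) = 6503405/(-19268717556022) = 6503405*(-1/19268717556022) = -6503405/19268717556022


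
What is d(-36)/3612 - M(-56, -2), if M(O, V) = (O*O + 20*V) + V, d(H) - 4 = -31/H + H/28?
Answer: -2816232155/910224 ≈ -3094.0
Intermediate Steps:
d(H) = 4 - 31/H + H/28 (d(H) = 4 + (-31/H + H/28) = 4 - 31/H + H/28)
M(O, V) = O**2 + 21*V (M(O, V) = (O**2 + 20*V) + V = O**2 + 21*V)
d(-36)/3612 - M(-56, -2) = (4 - 31/(-36) + (1/28)*(-36))/3612 - ((-56)**2 + 21*(-2)) = (4 - 31*(-1/36) - 9/7)*(1/3612) - (3136 - 42) = (4 + 31/36 - 9/7)*(1/3612) - 1*3094 = (901/252)*(1/3612) - 3094 = 901/910224 - 3094 = -2816232155/910224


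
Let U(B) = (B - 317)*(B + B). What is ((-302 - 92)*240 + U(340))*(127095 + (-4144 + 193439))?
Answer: -24969498800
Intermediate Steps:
U(B) = 2*B*(-317 + B) (U(B) = (-317 + B)*(2*B) = 2*B*(-317 + B))
((-302 - 92)*240 + U(340))*(127095 + (-4144 + 193439)) = ((-302 - 92)*240 + 2*340*(-317 + 340))*(127095 + (-4144 + 193439)) = (-394*240 + 2*340*23)*(127095 + 189295) = (-94560 + 15640)*316390 = -78920*316390 = -24969498800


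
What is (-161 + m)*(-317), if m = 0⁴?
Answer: 51037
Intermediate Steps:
m = 0
(-161 + m)*(-317) = (-161 + 0)*(-317) = -161*(-317) = 51037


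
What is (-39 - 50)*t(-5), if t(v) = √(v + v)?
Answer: -89*I*√10 ≈ -281.44*I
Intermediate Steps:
t(v) = √2*√v (t(v) = √(2*v) = √2*√v)
(-39 - 50)*t(-5) = (-39 - 50)*(√2*√(-5)) = -89*√2*I*√5 = -89*I*√10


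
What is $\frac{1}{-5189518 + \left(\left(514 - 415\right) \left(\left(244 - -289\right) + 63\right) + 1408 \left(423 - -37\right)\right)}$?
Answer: $- \frac{1}{4482834} \approx -2.2307 \cdot 10^{-7}$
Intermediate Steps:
$\frac{1}{-5189518 + \left(\left(514 - 415\right) \left(\left(244 - -289\right) + 63\right) + 1408 \left(423 - -37\right)\right)} = \frac{1}{-5189518 + \left(99 \left(\left(244 + 289\right) + 63\right) + 1408 \left(423 + 37\right)\right)} = \frac{1}{-5189518 + \left(99 \left(533 + 63\right) + 1408 \cdot 460\right)} = \frac{1}{-5189518 + \left(99 \cdot 596 + 647680\right)} = \frac{1}{-5189518 + \left(59004 + 647680\right)} = \frac{1}{-5189518 + 706684} = \frac{1}{-4482834} = - \frac{1}{4482834}$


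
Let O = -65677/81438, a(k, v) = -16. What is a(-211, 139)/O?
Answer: 1303008/65677 ≈ 19.840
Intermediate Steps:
O = -65677/81438 (O = -65677*1/81438 = -65677/81438 ≈ -0.80647)
a(-211, 139)/O = -16/(-65677/81438) = -16*(-81438/65677) = 1303008/65677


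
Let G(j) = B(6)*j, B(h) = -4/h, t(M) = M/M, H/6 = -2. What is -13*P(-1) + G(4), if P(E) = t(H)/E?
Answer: 31/3 ≈ 10.333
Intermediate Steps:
H = -12 (H = 6*(-2) = -12)
t(M) = 1
P(E) = 1/E
G(j) = -2*j/3 (G(j) = (-4/6)*j = (-4*1/6)*j = -2*j/3)
-13*P(-1) + G(4) = -13/(-1) - 2/3*4 = -13*(-1) - 8/3 = 13 - 8/3 = 31/3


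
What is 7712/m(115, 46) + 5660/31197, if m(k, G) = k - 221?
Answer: -119995652/1653441 ≈ -72.573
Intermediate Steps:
m(k, G) = -221 + k
7712/m(115, 46) + 5660/31197 = 7712/(-221 + 115) + 5660/31197 = 7712/(-106) + 5660*(1/31197) = 7712*(-1/106) + 5660/31197 = -3856/53 + 5660/31197 = -119995652/1653441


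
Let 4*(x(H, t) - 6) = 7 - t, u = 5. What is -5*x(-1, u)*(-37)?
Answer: 2405/2 ≈ 1202.5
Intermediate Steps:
x(H, t) = 31/4 - t/4 (x(H, t) = 6 + (7 - t)/4 = 6 + (7/4 - t/4) = 31/4 - t/4)
-5*x(-1, u)*(-37) = -5*(31/4 - ¼*5)*(-37) = -5*(31/4 - 5/4)*(-37) = -5*13/2*(-37) = -65/2*(-37) = 2405/2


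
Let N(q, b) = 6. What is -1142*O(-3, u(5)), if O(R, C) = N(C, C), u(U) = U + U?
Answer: -6852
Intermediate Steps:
u(U) = 2*U
O(R, C) = 6
-1142*O(-3, u(5)) = -1142*6 = -6852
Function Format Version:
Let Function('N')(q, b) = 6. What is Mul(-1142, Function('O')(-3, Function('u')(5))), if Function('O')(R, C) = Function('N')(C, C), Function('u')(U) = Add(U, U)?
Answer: -6852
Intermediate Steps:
Function('u')(U) = Mul(2, U)
Function('O')(R, C) = 6
Mul(-1142, Function('O')(-3, Function('u')(5))) = Mul(-1142, 6) = -6852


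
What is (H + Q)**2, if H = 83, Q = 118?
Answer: 40401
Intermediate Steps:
(H + Q)**2 = (83 + 118)**2 = 201**2 = 40401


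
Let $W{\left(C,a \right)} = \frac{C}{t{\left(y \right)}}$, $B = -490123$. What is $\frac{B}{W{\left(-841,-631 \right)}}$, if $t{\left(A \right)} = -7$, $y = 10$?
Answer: $- \frac{3430861}{841} \approx -4079.5$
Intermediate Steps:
$W{\left(C,a \right)} = - \frac{C}{7}$ ($W{\left(C,a \right)} = \frac{C}{-7} = C \left(- \frac{1}{7}\right) = - \frac{C}{7}$)
$\frac{B}{W{\left(-841,-631 \right)}} = - \frac{490123}{\left(- \frac{1}{7}\right) \left(-841\right)} = - \frac{490123}{\frac{841}{7}} = \left(-490123\right) \frac{7}{841} = - \frac{3430861}{841}$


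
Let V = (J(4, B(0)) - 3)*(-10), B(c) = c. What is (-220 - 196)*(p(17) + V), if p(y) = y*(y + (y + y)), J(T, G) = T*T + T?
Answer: -289952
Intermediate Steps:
J(T, G) = T + T² (J(T, G) = T² + T = T + T²)
p(y) = 3*y² (p(y) = y*(y + 2*y) = y*(3*y) = 3*y²)
V = -170 (V = (4*(1 + 4) - 3)*(-10) = (4*5 - 3)*(-10) = (20 - 3)*(-10) = 17*(-10) = -170)
(-220 - 196)*(p(17) + V) = (-220 - 196)*(3*17² - 170) = -416*(3*289 - 170) = -416*(867 - 170) = -416*697 = -289952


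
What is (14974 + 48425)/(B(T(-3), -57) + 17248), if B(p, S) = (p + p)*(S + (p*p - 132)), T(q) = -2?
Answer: 21133/5996 ≈ 3.5245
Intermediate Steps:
B(p, S) = 2*p*(-132 + S + p**2) (B(p, S) = (2*p)*(S + (p**2 - 132)) = (2*p)*(S + (-132 + p**2)) = (2*p)*(-132 + S + p**2) = 2*p*(-132 + S + p**2))
(14974 + 48425)/(B(T(-3), -57) + 17248) = (14974 + 48425)/(2*(-2)*(-132 - 57 + (-2)**2) + 17248) = 63399/(2*(-2)*(-132 - 57 + 4) + 17248) = 63399/(2*(-2)*(-185) + 17248) = 63399/(740 + 17248) = 63399/17988 = 63399*(1/17988) = 21133/5996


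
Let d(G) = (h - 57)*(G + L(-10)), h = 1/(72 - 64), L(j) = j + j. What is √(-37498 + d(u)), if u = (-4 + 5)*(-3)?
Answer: I*√579038/4 ≈ 190.24*I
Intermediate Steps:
L(j) = 2*j
u = -3 (u = 1*(-3) = -3)
h = ⅛ (h = 1/8 = ⅛ ≈ 0.12500)
d(G) = 2275/2 - 455*G/8 (d(G) = (⅛ - 57)*(G + 2*(-10)) = -455*(G - 20)/8 = -455*(-20 + G)/8 = 2275/2 - 455*G/8)
√(-37498 + d(u)) = √(-37498 + (2275/2 - 455/8*(-3))) = √(-37498 + (2275/2 + 1365/8)) = √(-37498 + 10465/8) = √(-289519/8) = I*√579038/4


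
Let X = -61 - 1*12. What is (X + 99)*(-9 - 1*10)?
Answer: -494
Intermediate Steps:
X = -73 (X = -61 - 12 = -73)
(X + 99)*(-9 - 1*10) = (-73 + 99)*(-9 - 1*10) = 26*(-9 - 10) = 26*(-19) = -494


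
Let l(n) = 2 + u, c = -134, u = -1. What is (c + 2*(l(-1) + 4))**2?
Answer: 15376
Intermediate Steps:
l(n) = 1 (l(n) = 2 - 1 = 1)
(c + 2*(l(-1) + 4))**2 = (-134 + 2*(1 + 4))**2 = (-134 + 2*5)**2 = (-134 + 10)**2 = (-124)**2 = 15376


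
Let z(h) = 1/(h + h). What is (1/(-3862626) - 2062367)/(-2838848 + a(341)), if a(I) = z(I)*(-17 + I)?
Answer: 2716457966948363/3739203534597756 ≈ 0.72648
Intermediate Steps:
z(h) = 1/(2*h)
a(I) = (-17 + I)/(2*I) (a(I) = (1/(2*I))*(-17 + I) = (-17 + I)/(2*I))
(1/(-3862626) - 2062367)/(-2838848 + a(341)) = (1/(-3862626) - 2062367)/(-2838848 + (1/2)*(-17 + 341)/341) = (-1/3862626 - 2062367)/(-2838848 + (1/2)*(1/341)*324) = -7966152395743/(3862626*(-2838848 + 162/341)) = -7966152395743/(3862626*(-968047006/341)) = -7966152395743/3862626*(-341/968047006) = 2716457966948363/3739203534597756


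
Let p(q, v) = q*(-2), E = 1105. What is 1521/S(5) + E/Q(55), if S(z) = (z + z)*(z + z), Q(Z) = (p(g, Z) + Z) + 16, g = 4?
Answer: 206323/6300 ≈ 32.750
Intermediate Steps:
p(q, v) = -2*q
Q(Z) = 8 + Z (Q(Z) = (-2*4 + Z) + 16 = (-8 + Z) + 16 = 8 + Z)
S(z) = 4*z² (S(z) = (2*z)*(2*z) = 4*z²)
1521/S(5) + E/Q(55) = 1521/((4*5²)) + 1105/(8 + 55) = 1521/((4*25)) + 1105/63 = 1521/100 + 1105*(1/63) = 1521*(1/100) + 1105/63 = 1521/100 + 1105/63 = 206323/6300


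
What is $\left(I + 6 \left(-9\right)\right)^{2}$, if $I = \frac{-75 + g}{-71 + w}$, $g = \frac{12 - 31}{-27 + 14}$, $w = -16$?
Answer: $\frac{3614173924}{1279161} \approx 2825.4$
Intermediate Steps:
$g = \frac{19}{13}$ ($g = - \frac{19}{-13} = \left(-19\right) \left(- \frac{1}{13}\right) = \frac{19}{13} \approx 1.4615$)
$I = \frac{956}{1131}$ ($I = \frac{-75 + \frac{19}{13}}{-71 - 16} = - \frac{956}{13 \left(-87\right)} = \left(- \frac{956}{13}\right) \left(- \frac{1}{87}\right) = \frac{956}{1131} \approx 0.84527$)
$\left(I + 6 \left(-9\right)\right)^{2} = \left(\frac{956}{1131} + 6 \left(-9\right)\right)^{2} = \left(\frac{956}{1131} - 54\right)^{2} = \left(- \frac{60118}{1131}\right)^{2} = \frac{3614173924}{1279161}$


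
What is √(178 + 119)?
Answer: 3*√33 ≈ 17.234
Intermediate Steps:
√(178 + 119) = √297 = 3*√33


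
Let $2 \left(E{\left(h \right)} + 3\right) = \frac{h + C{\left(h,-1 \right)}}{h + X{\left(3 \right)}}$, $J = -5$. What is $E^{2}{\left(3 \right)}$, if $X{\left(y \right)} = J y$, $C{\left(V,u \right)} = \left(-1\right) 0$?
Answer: $\frac{625}{64} \approx 9.7656$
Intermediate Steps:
$C{\left(V,u \right)} = 0$
$X{\left(y \right)} = - 5 y$
$E{\left(h \right)} = -3 + \frac{h}{2 \left(-15 + h\right)}$ ($E{\left(h \right)} = -3 + \frac{\left(h + 0\right) \frac{1}{h - 15}}{2} = -3 + \frac{h \frac{1}{h - 15}}{2} = -3 + \frac{h \frac{1}{-15 + h}}{2} = -3 + \frac{h}{2 \left(-15 + h\right)}$)
$E^{2}{\left(3 \right)} = \left(\frac{5 \left(18 - 3\right)}{2 \left(-15 + 3\right)}\right)^{2} = \left(\frac{5 \left(18 - 3\right)}{2 \left(-12\right)}\right)^{2} = \left(\frac{5}{2} \left(- \frac{1}{12}\right) 15\right)^{2} = \left(- \frac{25}{8}\right)^{2} = \frac{625}{64}$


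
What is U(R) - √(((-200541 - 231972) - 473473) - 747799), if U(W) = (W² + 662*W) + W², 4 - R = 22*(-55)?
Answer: 3751260 - I*√1653785 ≈ 3.7513e+6 - 1286.0*I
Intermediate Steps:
R = 1214 (R = 4 - 22*(-55) = 4 - 1*(-1210) = 4 + 1210 = 1214)
U(W) = 2*W² + 662*W
U(R) - √(((-200541 - 231972) - 473473) - 747799) = 2*1214*(331 + 1214) - √(((-200541 - 231972) - 473473) - 747799) = 2*1214*1545 - √((-432513 - 473473) - 747799) = 3751260 - √(-905986 - 747799) = 3751260 - √(-1653785) = 3751260 - I*√1653785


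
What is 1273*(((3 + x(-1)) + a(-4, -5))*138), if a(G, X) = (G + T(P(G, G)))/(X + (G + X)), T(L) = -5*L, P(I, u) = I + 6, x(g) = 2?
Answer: 1054044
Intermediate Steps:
P(I, u) = 6 + I
a(G, X) = (-30 - 4*G)/(G + 2*X) (a(G, X) = (G - 5*(6 + G))/(X + (G + X)) = (G + (-30 - 5*G))/(G + 2*X) = (-30 - 4*G)/(G + 2*X))
1273*(((3 + x(-1)) + a(-4, -5))*138) = 1273*(((3 + 2) + 2*(-15 - 2*(-4))/(-4 + 2*(-5)))*138) = 1273*((5 + 2*(-15 + 8)/(-4 - 10))*138) = 1273*((5 + 2*(-7)/(-14))*138) = 1273*((5 + 2*(-1/14)*(-7))*138) = 1273*((5 + 1)*138) = 1273*(6*138) = 1273*828 = 1054044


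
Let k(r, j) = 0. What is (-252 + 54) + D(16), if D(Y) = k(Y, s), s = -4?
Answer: -198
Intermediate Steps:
D(Y) = 0
(-252 + 54) + D(16) = (-252 + 54) + 0 = -198 + 0 = -198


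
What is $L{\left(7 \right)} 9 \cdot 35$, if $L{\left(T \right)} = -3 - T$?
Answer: $-3150$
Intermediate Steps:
$L{\left(7 \right)} 9 \cdot 35 = \left(-3 - 7\right) 9 \cdot 35 = \left(-3 - 7\right) 315 = \left(-10\right) 315 = -3150$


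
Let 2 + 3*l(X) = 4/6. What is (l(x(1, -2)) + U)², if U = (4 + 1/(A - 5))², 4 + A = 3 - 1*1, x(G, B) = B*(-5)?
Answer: 40513225/194481 ≈ 208.31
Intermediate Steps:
x(G, B) = -5*B
A = -2 (A = -4 + (3 - 1*1) = -4 + (3 - 1) = -4 + 2 = -2)
l(X) = -4/9 (l(X) = -⅔ + (4/6)/3 = -⅔ + (4*(⅙))/3 = -⅔ + (⅓)*(⅔) = -⅔ + 2/9 = -4/9)
U = 729/49 (U = (4 + 1/(-2 - 5))² = (4 + 1/(-7))² = (4 - ⅐)² = (27/7)² = 729/49 ≈ 14.878)
(l(x(1, -2)) + U)² = (-4/9 + 729/49)² = (6365/441)² = 40513225/194481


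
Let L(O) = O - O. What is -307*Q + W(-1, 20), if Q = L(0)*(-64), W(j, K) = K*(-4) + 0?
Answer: -80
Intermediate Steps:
W(j, K) = -4*K (W(j, K) = -4*K + 0 = -4*K)
L(O) = 0
Q = 0 (Q = 0*(-64) = 0)
-307*Q + W(-1, 20) = -307*0 - 4*20 = 0 - 80 = -80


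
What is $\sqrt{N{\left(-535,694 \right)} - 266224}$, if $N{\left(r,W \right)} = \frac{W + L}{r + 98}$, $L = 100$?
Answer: $\frac{i \sqrt{50840878034}}{437} \approx 515.97 i$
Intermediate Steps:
$N{\left(r,W \right)} = \frac{100 + W}{98 + r}$ ($N{\left(r,W \right)} = \frac{W + 100}{r + 98} = \frac{100 + W}{98 + r}$)
$\sqrt{N{\left(-535,694 \right)} - 266224} = \sqrt{\frac{100 + 694}{98 - 535} - 266224} = \sqrt{\frac{1}{-437} \cdot 794 - 266224} = \sqrt{\left(- \frac{1}{437}\right) 794 - 266224} = \sqrt{- \frac{794}{437} - 266224} = \sqrt{- \frac{116340682}{437}} = \frac{i \sqrt{50840878034}}{437}$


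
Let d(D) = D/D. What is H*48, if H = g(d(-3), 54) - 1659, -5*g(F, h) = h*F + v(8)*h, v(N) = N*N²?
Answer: -1727856/5 ≈ -3.4557e+5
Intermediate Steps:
v(N) = N³
d(D) = 1
g(F, h) = -512*h/5 - F*h/5 (g(F, h) = -(h*F + 8³*h)/5 = -(F*h + 512*h)/5 = -(512*h + F*h)/5 = -512*h/5 - F*h/5)
H = -35997/5 (H = -⅕*54*(512 + 1) - 1659 = -⅕*54*513 - 1659 = -27702/5 - 1659 = -35997/5 ≈ -7199.4)
H*48 = -35997/5*48 = -1727856/5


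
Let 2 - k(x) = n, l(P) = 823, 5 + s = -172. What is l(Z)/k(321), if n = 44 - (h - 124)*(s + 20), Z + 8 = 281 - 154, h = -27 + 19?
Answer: 823/20682 ≈ 0.039793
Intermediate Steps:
s = -177 (s = -5 - 172 = -177)
h = -8
Z = 119 (Z = -8 + (281 - 154) = -8 + 127 = 119)
n = -20680 (n = 44 - (-8 - 124)*(-177 + 20) = 44 - (-132)*(-157) = 44 - 1*20724 = 44 - 20724 = -20680)
k(x) = 20682 (k(x) = 2 - 1*(-20680) = 2 + 20680 = 20682)
l(Z)/k(321) = 823/20682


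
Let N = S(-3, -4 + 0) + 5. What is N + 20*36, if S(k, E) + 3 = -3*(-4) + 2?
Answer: 736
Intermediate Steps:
S(k, E) = 11 (S(k, E) = -3 + (-3*(-4) + 2) = -3 + (12 + 2) = -3 + 14 = 11)
N = 16 (N = 11 + 5 = 16)
N + 20*36 = 16 + 20*36 = 16 + 720 = 736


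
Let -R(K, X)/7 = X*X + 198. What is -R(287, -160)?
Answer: 180586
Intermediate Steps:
R(K, X) = -1386 - 7*X² (R(K, X) = -7*(X*X + 198) = -7*(X² + 198) = -7*(198 + X²) = -1386 - 7*X²)
-R(287, -160) = -(-1386 - 7*(-160)²) = -(-1386 - 7*25600) = -(-1386 - 179200) = -1*(-180586) = 180586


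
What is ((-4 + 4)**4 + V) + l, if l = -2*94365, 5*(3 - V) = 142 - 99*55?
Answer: -938332/5 ≈ -1.8767e+5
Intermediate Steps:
V = 5318/5 (V = 3 - (142 - 99*55)/5 = 3 - (142 - 5445)/5 = 3 - 1/5*(-5303) = 3 + 5303/5 = 5318/5 ≈ 1063.6)
l = -188730
((-4 + 4)**4 + V) + l = ((-4 + 4)**4 + 5318/5) - 188730 = (0**4 + 5318/5) - 188730 = (0 + 5318/5) - 188730 = 5318/5 - 188730 = -938332/5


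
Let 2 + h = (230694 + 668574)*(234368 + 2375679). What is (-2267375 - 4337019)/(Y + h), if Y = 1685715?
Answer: -6604394/2347133431309 ≈ -2.8138e-6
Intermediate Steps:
h = 2347131745594 (h = -2 + (230694 + 668574)*(234368 + 2375679) = -2 + 899268*2610047 = -2 + 2347131745596 = 2347131745594)
(-2267375 - 4337019)/(Y + h) = (-2267375 - 4337019)/(1685715 + 2347131745594) = -6604394/2347133431309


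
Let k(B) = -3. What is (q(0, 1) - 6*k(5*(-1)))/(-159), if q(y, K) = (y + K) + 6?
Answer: -25/159 ≈ -0.15723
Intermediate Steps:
q(y, K) = 6 + K + y (q(y, K) = (K + y) + 6 = 6 + K + y)
(q(0, 1) - 6*k(5*(-1)))/(-159) = ((6 + 1 + 0) - 6*(-3))/(-159) = (7 + 18)*(-1/159) = 25*(-1/159) = -25/159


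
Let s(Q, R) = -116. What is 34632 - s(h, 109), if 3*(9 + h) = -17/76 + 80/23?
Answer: 34748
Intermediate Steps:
h = -41507/5244 (h = -9 + (-17/76 + 80/23)/3 = -9 + (⅓)*(5689/1748) = -9 + 5689/5244 = -41507/5244 ≈ -7.9151)
34632 - s(h, 109) = 34632 - 1*(-116) = 34632 + 116 = 34748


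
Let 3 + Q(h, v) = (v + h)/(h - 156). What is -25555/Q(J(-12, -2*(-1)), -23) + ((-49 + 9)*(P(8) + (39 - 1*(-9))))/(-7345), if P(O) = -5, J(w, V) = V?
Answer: 825908162/92547 ≈ 8924.2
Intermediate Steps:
Q(h, v) = -3 + (h + v)/(-156 + h) (Q(h, v) = -3 + (v + h)/(h - 156) = -3 + (h + v)/(-156 + h))
-25555/Q(J(-12, -2*(-1)), -23) + ((-49 + 9)*(P(8) + (39 - 1*(-9))))/(-7345) = -25555*(-156 - 2*(-1))/(468 - 23 - (-4)*(-1)) + ((-49 + 9)*(-5 + (39 - 1*(-9))))/(-7345) = -25555*(-156 + 2)/(468 - 23 - 2*2) - 40*(-5 + (39 + 9))*(-1/7345) = -25555*(-154/(468 - 23 - 4)) - 40*(-5 + 48)*(-1/7345) = -25555/((-1/154*441)) - 40*43*(-1/7345) = -25555/(-63/22) - 1720*(-1/7345) = -25555*(-22/63) + 344/1469 = 562210/63 + 344/1469 = 825908162/92547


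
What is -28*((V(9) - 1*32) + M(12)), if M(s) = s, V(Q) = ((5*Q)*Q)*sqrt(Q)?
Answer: -33460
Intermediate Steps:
V(Q) = 5*Q**(5/2) (V(Q) = (5*Q**2)*sqrt(Q) = 5*Q**(5/2))
-28*((V(9) - 1*32) + M(12)) = -28*((5*9**(5/2) - 1*32) + 12) = -28*((5*243 - 32) + 12) = -28*((1215 - 32) + 12) = -28*(1183 + 12) = -28*1195 = -33460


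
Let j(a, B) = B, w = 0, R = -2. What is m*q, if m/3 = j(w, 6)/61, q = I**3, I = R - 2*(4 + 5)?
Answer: -144000/61 ≈ -2360.7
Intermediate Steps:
I = -20 (I = -2 - 2*(4 + 5) = -2 - 2*9 = -2 - 18 = -20)
q = -8000 (q = (-20)**3 = -8000)
m = 18/61 (m = 3*(6/61) = 18/61 ≈ 0.29508)
m*q = (18/61)*(-8000) = -144000/61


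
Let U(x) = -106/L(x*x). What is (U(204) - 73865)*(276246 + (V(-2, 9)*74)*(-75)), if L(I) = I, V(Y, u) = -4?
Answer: -76451070059993/3468 ≈ -2.2045e+10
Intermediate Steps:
U(x) = -106/x²
(U(204) - 73865)*(276246 + (V(-2, 9)*74)*(-75)) = (-106/204² - 73865)*(276246 - 4*74*(-75)) = (-106*1/41616 - 73865)*(276246 - 296*(-75)) = (-53/20808 - 73865)*(276246 + 22200) = -1536982973/20808*298446 = -76451070059993/3468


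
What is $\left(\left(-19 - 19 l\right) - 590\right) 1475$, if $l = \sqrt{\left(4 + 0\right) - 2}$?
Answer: $-898275 - 28025 \sqrt{2} \approx -9.3791 \cdot 10^{5}$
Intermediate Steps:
$l = \sqrt{2}$ ($l = \sqrt{4 - 2} = \sqrt{2} \approx 1.4142$)
$\left(\left(-19 - 19 l\right) - 590\right) 1475 = \left(\left(-19 - 19 \sqrt{2}\right) - 590\right) 1475 = \left(-609 - 19 \sqrt{2}\right) 1475 = -898275 - 28025 \sqrt{2}$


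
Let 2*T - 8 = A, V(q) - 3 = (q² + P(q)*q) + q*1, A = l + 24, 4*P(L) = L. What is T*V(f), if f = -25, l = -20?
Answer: 9111/2 ≈ 4555.5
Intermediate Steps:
P(L) = L/4
A = 4 (A = -20 + 24 = 4)
V(q) = 3 + q + 5*q²/4 (V(q) = 3 + ((q² + (q/4)*q) + q*1) = 3 + ((q² + q²/4) + q) = 3 + (5*q²/4 + q) = 3 + (q + 5*q²/4) = 3 + q + 5*q²/4)
T = 6 (T = 4 + (½)*4 = 4 + 2 = 6)
T*V(f) = 6*(3 - 25 + (5/4)*(-25)²) = 6*(3 - 25 + (5/4)*625) = 6*(3 - 25 + 3125/4) = 6*(3037/4) = 9111/2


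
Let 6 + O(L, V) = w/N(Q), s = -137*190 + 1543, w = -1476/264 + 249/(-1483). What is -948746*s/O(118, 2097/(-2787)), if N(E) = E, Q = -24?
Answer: -6063723057368416/1503419 ≈ -4.0333e+9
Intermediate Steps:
w = -187887/32626 (w = -1476*1/264 + 249*(-1/1483) = -123/22 - 249/1483 = -187887/32626 ≈ -5.7588)
s = -24487 (s = -26030 + 1543 = -24487)
O(L, V) = -1503419/261008 (O(L, V) = -6 - 187887/32626/(-24) = -6 - 187887/32626*(-1/24) = -6 + 62629/261008 = -1503419/261008)
-948746*s/O(118, 2097/(-2787)) = -948746/((-1503419/261008/(-24487))) = -948746/((-1503419/261008*(-1/24487))) = -948746/1503419/6391302896 = -948746*6391302896/1503419 = -6063723057368416/1503419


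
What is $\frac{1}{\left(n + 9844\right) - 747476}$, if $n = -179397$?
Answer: $- \frac{1}{917029} \approx -1.0905 \cdot 10^{-6}$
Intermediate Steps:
$\frac{1}{\left(n + 9844\right) - 747476} = \frac{1}{\left(-179397 + 9844\right) - 747476} = \frac{1}{-169553 - 747476} = \frac{1}{-917029} = - \frac{1}{917029}$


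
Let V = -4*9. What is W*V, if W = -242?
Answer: 8712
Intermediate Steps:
V = -36
W*V = -242*(-36) = 8712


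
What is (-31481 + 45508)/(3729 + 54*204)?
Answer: 14027/14745 ≈ 0.95131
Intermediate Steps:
(-31481 + 45508)/(3729 + 54*204) = 14027/(3729 + 11016) = 14027/14745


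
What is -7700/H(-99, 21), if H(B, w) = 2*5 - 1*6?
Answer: -1925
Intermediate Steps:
H(B, w) = 4 (H(B, w) = 10 - 6 = 4)
-7700/H(-99, 21) = -7700/4 = -7700*¼ = -1925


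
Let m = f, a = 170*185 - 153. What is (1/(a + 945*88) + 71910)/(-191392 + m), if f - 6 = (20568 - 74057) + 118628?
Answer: -8230602871/14449852879 ≈ -0.56960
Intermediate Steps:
f = 65145 (f = 6 + ((20568 - 74057) + 118628) = 6 + (-53489 + 118628) = 6 + 65139 = 65145)
a = 31297 (a = 31450 - 153 = 31297)
m = 65145
(1/(a + 945*88) + 71910)/(-191392 + m) = (1/(31297 + 945*88) + 71910)/(-191392 + 65145) = (1/(31297 + 83160) + 71910)/(-126247) = (1/114457 + 71910)*(-1/126247) = (8230602871/114457)*(-1/126247) = -8230602871/14449852879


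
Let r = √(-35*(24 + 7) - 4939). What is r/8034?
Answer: I*√1506/4017 ≈ 0.0096608*I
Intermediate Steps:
r = 2*I*√1506 (r = √(-35*31 - 4939) = √(-1085 - 4939) = √(-6024) = 2*I*√1506 ≈ 77.614*I)
r/8034 = (2*I*√1506)/8034 = (2*I*√1506)*(1/8034) = I*√1506/4017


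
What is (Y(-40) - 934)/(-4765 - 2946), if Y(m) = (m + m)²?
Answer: -5466/7711 ≈ -0.70886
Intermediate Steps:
Y(m) = 4*m² (Y(m) = (2*m)² = 4*m²)
(Y(-40) - 934)/(-4765 - 2946) = (4*(-40)² - 934)/(-4765 - 2946) = (4*1600 - 934)/(-7711) = (6400 - 934)*(-1/7711) = 5466*(-1/7711) = -5466/7711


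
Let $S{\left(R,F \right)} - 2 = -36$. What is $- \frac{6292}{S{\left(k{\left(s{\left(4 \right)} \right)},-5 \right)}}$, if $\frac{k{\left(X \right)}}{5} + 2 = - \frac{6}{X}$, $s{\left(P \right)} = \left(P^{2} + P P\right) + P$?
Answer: $\frac{3146}{17} \approx 185.06$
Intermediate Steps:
$s{\left(P \right)} = P + 2 P^{2}$ ($s{\left(P \right)} = \left(P^{2} + P^{2}\right) + P = 2 P^{2} + P = P + 2 P^{2}$)
$k{\left(X \right)} = -10 - \frac{30}{X}$ ($k{\left(X \right)} = -10 + 5 \left(- \frac{6}{X}\right) = -10 - \frac{30}{X}$)
$S{\left(R,F \right)} = -34$ ($S{\left(R,F \right)} = 2 - 36 = -34$)
$- \frac{6292}{S{\left(k{\left(s{\left(4 \right)} \right)},-5 \right)}} = - \frac{6292}{-34} = \left(-6292\right) \left(- \frac{1}{34}\right) = \frac{3146}{17}$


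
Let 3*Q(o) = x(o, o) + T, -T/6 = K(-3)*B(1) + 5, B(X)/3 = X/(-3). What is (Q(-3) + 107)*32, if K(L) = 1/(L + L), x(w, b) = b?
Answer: 9184/3 ≈ 3061.3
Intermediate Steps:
K(L) = 1/(2*L)
B(X) = -X (B(X) = 3*(X/(-3)) = 3*(X*(-1/3)) = 3*(-X/3) = -X)
T = -31 (T = -6*(((1/2)/(-3))*(-1*1) + 5) = -6*(((1/2)*(-1/3))*(-1) + 5) = -6*(-1/6*(-1) + 5) = -6*(1/6 + 5) = -6*31/6 = -31)
Q(o) = -31/3 + o/3 (Q(o) = (o - 31)/3 = (-31 + o)/3 = -31/3 + o/3)
(Q(-3) + 107)*32 = ((-31/3 + (1/3)*(-3)) + 107)*32 = ((-31/3 - 1) + 107)*32 = (-34/3 + 107)*32 = (287/3)*32 = 9184/3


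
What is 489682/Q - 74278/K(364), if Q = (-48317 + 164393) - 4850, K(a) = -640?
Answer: 2143760327/17796160 ≈ 120.46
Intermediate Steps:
Q = 111226 (Q = 116076 - 4850 = 111226)
489682/Q - 74278/K(364) = 489682/111226 - 74278/(-640) = 489682*(1/111226) - 74278*(-1/640) = 244841/55613 + 37139/320 = 2143760327/17796160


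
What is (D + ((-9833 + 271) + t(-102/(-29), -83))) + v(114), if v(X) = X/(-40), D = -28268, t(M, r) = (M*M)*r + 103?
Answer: -651886717/16820 ≈ -38757.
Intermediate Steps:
t(M, r) = 103 + r*M² (t(M, r) = M²*r + 103 = r*M² + 103 = 103 + r*M²)
v(X) = -X/40 (v(X) = X*(-1/40) = -X/40)
(D + ((-9833 + 271) + t(-102/(-29), -83))) + v(114) = (-28268 + ((-9833 + 271) + (103 - 83*(-102/(-29))²))) - 1/40*114 = (-28268 + (-9562 + (103 - 83*(-102*(-1/29))²))) - 57/20 = (-28268 + (-9562 + (103 - 83*(102/29)²))) - 57/20 = (-28268 + (-9562 + (103 - 83*10404/841))) - 57/20 = (-28268 + (-9562 + (103 - 863532/841))) - 57/20 = (-28268 + (-9562 - 776909/841)) - 57/20 = (-28268 - 8818551/841) - 57/20 = -32591939/841 - 57/20 = -651886717/16820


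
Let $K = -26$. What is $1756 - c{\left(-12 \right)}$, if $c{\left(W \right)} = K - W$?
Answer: $1770$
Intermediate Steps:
$c{\left(W \right)} = -26 - W$
$1756 - c{\left(-12 \right)} = 1756 - \left(-26 - -12\right) = 1756 - \left(-26 + 12\right) = 1756 - -14 = 1756 + 14 = 1770$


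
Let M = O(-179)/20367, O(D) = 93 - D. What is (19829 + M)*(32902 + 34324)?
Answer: 27149725303390/20367 ≈ 1.3330e+9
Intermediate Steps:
M = 272/20367 (M = (93 - 1*(-179))/20367 = (93 + 179)*(1/20367) = 272*(1/20367) = 272/20367 ≈ 0.013355)
(19829 + M)*(32902 + 34324) = (19829 + 272/20367)*(32902 + 34324) = (403857515/20367)*67226 = 27149725303390/20367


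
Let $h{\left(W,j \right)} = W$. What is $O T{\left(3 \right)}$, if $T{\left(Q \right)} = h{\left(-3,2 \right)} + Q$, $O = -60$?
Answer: $0$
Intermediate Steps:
$T{\left(Q \right)} = -3 + Q$
$O T{\left(3 \right)} = - 60 \left(-3 + 3\right) = \left(-60\right) 0 = 0$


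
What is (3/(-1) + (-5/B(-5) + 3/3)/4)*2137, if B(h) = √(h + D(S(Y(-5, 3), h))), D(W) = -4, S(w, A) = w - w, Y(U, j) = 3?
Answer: -23507/4 + 10685*I/12 ≈ -5876.8 + 890.42*I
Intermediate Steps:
S(w, A) = 0
B(h) = √(-4 + h) (B(h) = √(h - 4) = √(-4 + h))
(3/(-1) + (-5/B(-5) + 3/3)/4)*2137 = (3/(-1) + (-5/√(-4 - 5) + 3/3)/4)*2137 = (3*(-1) + (-5*(-I/3) + 3*(⅓))*(¼))*2137 = (-3 + (-5*(-I/3) + 1)*(¼))*2137 = (-3 + (-(-5)*I/3 + 1)*(¼))*2137 = (-3 + (5*I/3 + 1)*(¼))*2137 = (-3 + (1 + 5*I/3)*(¼))*2137 = (-3 + (¼ + 5*I/12))*2137 = (-11/4 + 5*I/12)*2137 = -23507/4 + 10685*I/12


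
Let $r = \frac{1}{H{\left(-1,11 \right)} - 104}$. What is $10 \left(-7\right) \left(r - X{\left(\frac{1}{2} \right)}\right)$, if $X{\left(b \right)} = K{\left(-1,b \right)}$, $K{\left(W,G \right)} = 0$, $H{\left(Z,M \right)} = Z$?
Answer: $\frac{2}{3} \approx 0.66667$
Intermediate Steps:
$X{\left(b \right)} = 0$
$r = - \frac{1}{105}$ ($r = \frac{1}{-1 - 104} = \frac{1}{-105} = - \frac{1}{105} \approx -0.0095238$)
$10 \left(-7\right) \left(r - X{\left(\frac{1}{2} \right)}\right) = 10 \left(-7\right) \left(- \frac{1}{105} - 0\right) = - 70 \left(- \frac{1}{105} + 0\right) = \left(-70\right) \left(- \frac{1}{105}\right) = \frac{2}{3}$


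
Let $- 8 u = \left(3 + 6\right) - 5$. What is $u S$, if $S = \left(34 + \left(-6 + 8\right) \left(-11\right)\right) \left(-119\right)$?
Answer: $714$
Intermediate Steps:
$S = -1428$ ($S = \left(34 + 2 \left(-11\right)\right) \left(-119\right) = \left(34 - 22\right) \left(-119\right) = 12 \left(-119\right) = -1428$)
$u = - \frac{1}{2}$ ($u = - \frac{\left(3 + 6\right) - 5}{8} = - \frac{9 - 5}{8} = \left(- \frac{1}{8}\right) 4 = - \frac{1}{2} \approx -0.5$)
$u S = \left(- \frac{1}{2}\right) \left(-1428\right) = 714$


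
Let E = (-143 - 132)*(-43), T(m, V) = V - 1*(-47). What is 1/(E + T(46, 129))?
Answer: 1/12001 ≈ 8.3326e-5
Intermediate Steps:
T(m, V) = 47 + V (T(m, V) = V + 47 = 47 + V)
E = 11825 (E = -275*(-43) = 11825)
1/(E + T(46, 129)) = 1/(11825 + (47 + 129)) = 1/(11825 + 176) = 1/12001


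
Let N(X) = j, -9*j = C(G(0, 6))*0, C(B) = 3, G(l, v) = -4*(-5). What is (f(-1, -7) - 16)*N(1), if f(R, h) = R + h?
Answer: 0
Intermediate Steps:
G(l, v) = 20
j = 0 (j = -0/3 = -1/9*0 = 0)
N(X) = 0
(f(-1, -7) - 16)*N(1) = ((-1 - 7) - 16)*0 = (-8 - 16)*0 = -24*0 = 0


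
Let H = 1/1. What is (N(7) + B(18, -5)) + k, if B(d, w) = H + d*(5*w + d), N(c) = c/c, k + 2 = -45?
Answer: -171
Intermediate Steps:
k = -47 (k = -2 - 45 = -47)
N(c) = 1
H = 1
B(d, w) = 1 + d*(d + 5*w) (B(d, w) = 1 + d*(5*w + d) = 1 + d*(d + 5*w))
(N(7) + B(18, -5)) + k = (1 + (1 + 18² + 5*18*(-5))) - 47 = (1 + (1 + 324 - 450)) - 47 = (1 - 125) - 47 = -124 - 47 = -171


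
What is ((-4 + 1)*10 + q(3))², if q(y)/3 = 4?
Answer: 324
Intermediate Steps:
q(y) = 12 (q(y) = 3*4 = 12)
((-4 + 1)*10 + q(3))² = ((-4 + 1)*10 + 12)² = (-3*10 + 12)² = (-30 + 12)² = (-18)² = 324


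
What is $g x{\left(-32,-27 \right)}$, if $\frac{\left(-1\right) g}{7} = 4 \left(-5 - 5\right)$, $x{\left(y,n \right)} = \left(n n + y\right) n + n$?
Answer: $-5276880$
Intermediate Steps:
$x{\left(y,n \right)} = n + n \left(y + n^{2}\right)$ ($x{\left(y,n \right)} = \left(n^{2} + y\right) n + n = \left(y + n^{2}\right) n + n = n \left(y + n^{2}\right) + n = n + n \left(y + n^{2}\right)$)
$g = 280$ ($g = - 7 \cdot 4 \left(-5 - 5\right) = - 7 \cdot 4 \left(-10\right) = \left(-7\right) \left(-40\right) = 280$)
$g x{\left(-32,-27 \right)} = 280 \left(- 27 \left(1 - 32 + \left(-27\right)^{2}\right)\right) = 280 \left(- 27 \left(1 - 32 + 729\right)\right) = 280 \left(\left(-27\right) 698\right) = 280 \left(-18846\right) = -5276880$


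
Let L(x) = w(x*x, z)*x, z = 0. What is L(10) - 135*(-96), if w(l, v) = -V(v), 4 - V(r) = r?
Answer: 12920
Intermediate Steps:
V(r) = 4 - r
w(l, v) = -4 + v (w(l, v) = -(4 - v) = -4 + v)
L(x) = -4*x (L(x) = (-4 + 0)*x = -4*x)
L(10) - 135*(-96) = -4*10 - 135*(-96) = -40 + 12960 = 12920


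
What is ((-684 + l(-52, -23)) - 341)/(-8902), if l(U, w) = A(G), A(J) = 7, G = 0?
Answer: 509/4451 ≈ 0.11436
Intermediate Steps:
l(U, w) = 7
((-684 + l(-52, -23)) - 341)/(-8902) = ((-684 + 7) - 341)/(-8902) = (-677 - 341)*(-1/8902) = -1018*(-1/8902) = 509/4451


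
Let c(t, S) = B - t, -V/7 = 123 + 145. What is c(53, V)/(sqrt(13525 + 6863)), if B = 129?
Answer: 38*sqrt(5097)/5097 ≈ 0.53226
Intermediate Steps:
V = -1876 (V = -7*(123 + 145) = -7*268 = -1876)
c(t, S) = 129 - t
c(53, V)/(sqrt(13525 + 6863)) = (129 - 1*53)/(sqrt(13525 + 6863)) = (129 - 53)/(sqrt(20388)) = 76/((2*sqrt(5097))) = 76*(sqrt(5097)/10194) = 38*sqrt(5097)/5097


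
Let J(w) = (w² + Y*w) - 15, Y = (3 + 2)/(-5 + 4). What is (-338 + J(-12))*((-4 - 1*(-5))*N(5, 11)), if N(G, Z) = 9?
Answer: -1341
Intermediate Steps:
Y = -5 (Y = 5/(-1) = 5*(-1) = -5)
J(w) = -15 + w² - 5*w (J(w) = (w² - 5*w) - 15 = -15 + w² - 5*w)
(-338 + J(-12))*((-4 - 1*(-5))*N(5, 11)) = (-338 + (-15 + (-12)² - 5*(-12)))*((-4 - 1*(-5))*9) = (-338 + (-15 + 144 + 60))*((-4 + 5)*9) = (-338 + 189)*(1*9) = -149*9 = -1341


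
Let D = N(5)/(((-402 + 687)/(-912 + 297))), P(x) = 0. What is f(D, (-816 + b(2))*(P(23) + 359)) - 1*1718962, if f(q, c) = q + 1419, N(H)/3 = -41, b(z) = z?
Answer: -32628274/19 ≈ -1.7173e+6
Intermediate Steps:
N(H) = -123 (N(H) = 3*(-41) = -123)
D = 5043/19 (D = -123*(-912 + 297)/(-402 + 687) = -123/(285/(-615)) = -123/(285*(-1/615)) = -123/(-19/41) = -123*(-41/19) = 5043/19 ≈ 265.42)
f(q, c) = 1419 + q
f(D, (-816 + b(2))*(P(23) + 359)) - 1*1718962 = (1419 + 5043/19) - 1*1718962 = 32004/19 - 1718962 = -32628274/19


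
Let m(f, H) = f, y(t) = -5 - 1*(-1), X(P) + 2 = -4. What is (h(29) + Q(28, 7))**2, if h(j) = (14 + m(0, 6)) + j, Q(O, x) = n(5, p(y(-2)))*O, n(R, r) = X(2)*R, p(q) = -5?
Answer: 635209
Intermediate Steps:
X(P) = -6 (X(P) = -2 - 4 = -6)
y(t) = -4 (y(t) = -5 + 1 = -4)
n(R, r) = -6*R
Q(O, x) = -30*O (Q(O, x) = (-6*5)*O = -30*O)
h(j) = 14 + j (h(j) = (14 + 0) + j = 14 + j)
(h(29) + Q(28, 7))**2 = ((14 + 29) - 30*28)**2 = (43 - 840)**2 = (-797)**2 = 635209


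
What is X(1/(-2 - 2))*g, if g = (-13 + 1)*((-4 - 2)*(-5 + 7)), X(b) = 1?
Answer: 144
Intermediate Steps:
g = 144 (g = -(-72)*2 = -12*(-12) = 144)
X(1/(-2 - 2))*g = 1*144 = 144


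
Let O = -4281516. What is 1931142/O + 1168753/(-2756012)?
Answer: -860523766271/983325789516 ≈ -0.87512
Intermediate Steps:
1931142/O + 1168753/(-2756012) = 1931142/(-4281516) + 1168753/(-2756012) = 1931142*(-1/4281516) + 1168753*(-1/2756012) = -321857/713586 - 1168753/2756012 = -860523766271/983325789516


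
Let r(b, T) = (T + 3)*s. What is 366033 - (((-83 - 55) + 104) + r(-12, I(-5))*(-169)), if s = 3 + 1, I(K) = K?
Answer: 364715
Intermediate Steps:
s = 4
r(b, T) = 12 + 4*T (r(b, T) = (T + 3)*4 = (3 + T)*4 = 12 + 4*T)
366033 - (((-83 - 55) + 104) + r(-12, I(-5))*(-169)) = 366033 - (((-83 - 55) + 104) + (12 + 4*(-5))*(-169)) = 366033 - ((-138 + 104) + (12 - 20)*(-169)) = 366033 - (-34 - 8*(-169)) = 366033 - (-34 + 1352) = 366033 - 1*1318 = 366033 - 1318 = 364715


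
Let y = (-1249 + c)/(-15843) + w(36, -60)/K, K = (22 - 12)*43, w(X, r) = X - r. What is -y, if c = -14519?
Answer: -1383528/1135415 ≈ -1.2185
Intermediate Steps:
K = 430 (K = 10*43 = 430)
y = 1383528/1135415 (y = (-1249 - 14519)/(-15843) + (36 - 1*(-60))/430 = -15768*(-1/15843) + (36 + 60)*(1/430) = 5256/5281 + 96*(1/430) = 5256/5281 + 48/215 = 1383528/1135415 ≈ 1.2185)
-y = -1*1383528/1135415 = -1383528/1135415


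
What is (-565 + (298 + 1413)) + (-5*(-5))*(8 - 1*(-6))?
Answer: 1496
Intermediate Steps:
(-565 + (298 + 1413)) + (-5*(-5))*(8 - 1*(-6)) = (-565 + 1711) + 25*(8 + 6) = 1146 + 25*14 = 1146 + 350 = 1496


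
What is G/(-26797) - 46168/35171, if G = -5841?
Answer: -1031730085/942477287 ≈ -1.0947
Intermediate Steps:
G/(-26797) - 46168/35171 = -5841/(-26797) - 46168/35171 = -5841*(-1/26797) - 46168*1/35171 = 5841/26797 - 46168/35171 = -1031730085/942477287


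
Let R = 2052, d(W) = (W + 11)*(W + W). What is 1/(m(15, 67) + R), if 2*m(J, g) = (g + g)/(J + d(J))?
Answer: 795/1631407 ≈ 0.00048731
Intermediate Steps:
d(W) = 2*W*(11 + W) (d(W) = (11 + W)*(2*W) = 2*W*(11 + W))
m(J, g) = g/(J + 2*J*(11 + J)) (m(J, g) = ((g + g)/(J + 2*J*(11 + J)))/2 = ((2*g)/(J + 2*J*(11 + J)))/2 = (2*g/(J + 2*J*(11 + J)))/2 = g/(J + 2*J*(11 + J)))
1/(m(15, 67) + R) = 1/(67/(15*(23 + 2*15)) + 2052) = 1/(67*(1/15)/(23 + 30) + 2052) = 1/(67*(1/15)/53 + 2052) = 1/(67*(1/15)*(1/53) + 2052) = 1/(67/795 + 2052) = 1/(1631407/795) = 795/1631407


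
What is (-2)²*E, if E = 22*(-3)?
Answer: -264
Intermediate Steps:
E = -66
(-2)²*E = (-2)²*(-66) = 4*(-66) = -264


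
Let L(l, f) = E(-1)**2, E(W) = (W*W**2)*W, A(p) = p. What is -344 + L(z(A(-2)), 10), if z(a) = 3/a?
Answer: -343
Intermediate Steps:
E(W) = W**4 (E(W) = W**3*W = W**4)
L(l, f) = 1 (L(l, f) = ((-1)**4)**2 = 1**2 = 1)
-344 + L(z(A(-2)), 10) = -344 + 1 = -343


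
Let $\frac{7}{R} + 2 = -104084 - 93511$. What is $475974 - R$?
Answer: $\frac{94051034485}{197597} \approx 4.7597 \cdot 10^{5}$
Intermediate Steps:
$R = - \frac{7}{197597}$ ($R = \frac{7}{-2 - 197595} = \frac{7}{-197597} = 7 \left(- \frac{1}{197597}\right) = - \frac{7}{197597} \approx -3.5426 \cdot 10^{-5}$)
$475974 - R = 475974 - - \frac{7}{197597} = 475974 + \frac{7}{197597} = \frac{94051034485}{197597}$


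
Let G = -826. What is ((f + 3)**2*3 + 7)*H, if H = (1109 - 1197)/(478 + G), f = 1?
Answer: 1210/87 ≈ 13.908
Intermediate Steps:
H = 22/87 (H = (1109 - 1197)/(478 - 826) = -88/(-348) = -88*(-1/348) = 22/87 ≈ 0.25287)
((f + 3)**2*3 + 7)*H = ((1 + 3)**2*3 + 7)*(22/87) = (4**2*3 + 7)*(22/87) = (16*3 + 7)*(22/87) = (48 + 7)*(22/87) = 55*(22/87) = 1210/87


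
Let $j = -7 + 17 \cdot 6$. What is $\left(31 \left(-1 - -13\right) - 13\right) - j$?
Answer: $264$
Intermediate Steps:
$j = 95$ ($j = -7 + 102 = 95$)
$\left(31 \left(-1 - -13\right) - 13\right) - j = \left(31 \left(-1 - -13\right) - 13\right) - 95 = \left(31 \left(-1 + 13\right) - 13\right) - 95 = \left(31 \cdot 12 - 13\right) - 95 = \left(372 - 13\right) - 95 = 359 - 95 = 264$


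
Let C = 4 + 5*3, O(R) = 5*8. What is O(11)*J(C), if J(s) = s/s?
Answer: 40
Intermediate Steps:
O(R) = 40
C = 19 (C = 4 + 15 = 19)
J(s) = 1
O(11)*J(C) = 40*1 = 40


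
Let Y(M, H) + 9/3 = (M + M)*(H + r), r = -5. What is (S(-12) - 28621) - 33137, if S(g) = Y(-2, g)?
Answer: -61693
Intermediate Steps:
Y(M, H) = -3 + 2*M*(-5 + H) (Y(M, H) = -3 + (M + M)*(H - 5) = -3 + (2*M)*(-5 + H) = -3 + 2*M*(-5 + H))
S(g) = 17 - 4*g (S(g) = -3 - 10*(-2) + 2*g*(-2) = -3 + 20 - 4*g = 17 - 4*g)
(S(-12) - 28621) - 33137 = ((17 - 4*(-12)) - 28621) - 33137 = ((17 + 48) - 28621) - 33137 = (65 - 28621) - 33137 = -28556 - 33137 = -61693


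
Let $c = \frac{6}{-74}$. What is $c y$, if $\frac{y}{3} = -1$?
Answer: $\frac{9}{37} \approx 0.24324$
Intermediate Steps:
$y = -3$ ($y = 3 \left(-1\right) = -3$)
$c = - \frac{3}{37}$ ($c = 6 \left(- \frac{1}{74}\right) = - \frac{3}{37} \approx -0.081081$)
$c y = \left(- \frac{3}{37}\right) \left(-3\right) = \frac{9}{37}$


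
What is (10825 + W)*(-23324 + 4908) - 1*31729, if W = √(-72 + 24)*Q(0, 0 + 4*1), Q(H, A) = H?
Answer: -199384929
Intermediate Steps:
W = 0 (W = √(-72 + 24)*0 = √(-48)*0 = (4*I*√3)*0 = 0)
(10825 + W)*(-23324 + 4908) - 1*31729 = (10825 + 0)*(-23324 + 4908) - 1*31729 = 10825*(-18416) - 31729 = -199353200 - 31729 = -199384929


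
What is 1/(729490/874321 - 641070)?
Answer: -874321/560500233980 ≈ -1.5599e-6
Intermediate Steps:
1/(729490/874321 - 641070) = 1/(-560500233980/874321) = -874321/560500233980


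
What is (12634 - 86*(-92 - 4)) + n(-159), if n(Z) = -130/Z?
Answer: 3321640/159 ≈ 20891.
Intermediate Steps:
(12634 - 86*(-92 - 4)) + n(-159) = (12634 - 86*(-92 - 4)) - 130/(-159) = (12634 - 86*(-96)) - 130*(-1/159) = (12634 + 8256) + 130/159 = 20890 + 130/159 = 3321640/159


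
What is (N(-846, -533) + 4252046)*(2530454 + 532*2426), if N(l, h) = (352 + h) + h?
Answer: 16244705186552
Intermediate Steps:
N(l, h) = 352 + 2*h
(N(-846, -533) + 4252046)*(2530454 + 532*2426) = ((352 + 2*(-533)) + 4252046)*(2530454 + 532*2426) = ((352 - 1066) + 4252046)*(2530454 + 1290632) = (-714 + 4252046)*3821086 = 4251332*3821086 = 16244705186552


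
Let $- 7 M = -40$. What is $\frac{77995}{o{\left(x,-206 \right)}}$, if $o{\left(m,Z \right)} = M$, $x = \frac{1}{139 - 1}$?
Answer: $\frac{109193}{8} \approx 13649.0$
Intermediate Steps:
$x = \frac{1}{138} \approx 0.0072464$
$M = \frac{40}{7}$ ($M = \left(- \frac{1}{7}\right) \left(-40\right) = \frac{40}{7} \approx 5.7143$)
$o{\left(m,Z \right)} = \frac{40}{7}$
$\frac{77995}{o{\left(x,-206 \right)}} = \frac{77995}{\frac{40}{7}} = 77995 \cdot \frac{7}{40} = \frac{109193}{8}$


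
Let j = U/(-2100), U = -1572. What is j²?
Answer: 17161/30625 ≈ 0.56036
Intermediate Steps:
j = 131/175 (j = -1572/(-2100) = -1572*(-1/2100) = 131/175 ≈ 0.74857)
j² = (131/175)² = 17161/30625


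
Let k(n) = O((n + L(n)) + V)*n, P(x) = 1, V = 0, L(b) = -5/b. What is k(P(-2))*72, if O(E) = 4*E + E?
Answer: -1440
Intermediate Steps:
O(E) = 5*E
k(n) = n*(-25/n + 5*n) (k(n) = (5*((n - 5/n) + 0))*n = (5*(n - 5/n))*n = (-25/n + 5*n)*n = n*(-25/n + 5*n))
k(P(-2))*72 = (-25 + 5*1²)*72 = (-25 + 5*1)*72 = (-25 + 5)*72 = -20*72 = -1440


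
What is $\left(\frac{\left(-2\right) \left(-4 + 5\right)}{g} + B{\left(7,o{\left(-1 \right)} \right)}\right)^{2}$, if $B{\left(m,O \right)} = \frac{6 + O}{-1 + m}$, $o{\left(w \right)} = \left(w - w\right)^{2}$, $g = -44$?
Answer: $\frac{529}{484} \approx 1.093$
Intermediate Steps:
$o{\left(w \right)} = 0$ ($o{\left(w \right)} = 0^{2} = 0$)
$B{\left(m,O \right)} = \frac{6 + O}{-1 + m}$
$\left(\frac{\left(-2\right) \left(-4 + 5\right)}{g} + B{\left(7,o{\left(-1 \right)} \right)}\right)^{2} = \left(\frac{\left(-2\right) \left(-4 + 5\right)}{-44} + \frac{6 + 0}{-1 + 7}\right)^{2} = \left(\left(-2\right) 1 \left(- \frac{1}{44}\right) + \frac{1}{6} \cdot 6\right)^{2} = \left(\left(-2\right) \left(- \frac{1}{44}\right) + \frac{1}{6} \cdot 6\right)^{2} = \left(\frac{1}{22} + 1\right)^{2} = \left(\frac{23}{22}\right)^{2} = \frac{529}{484}$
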